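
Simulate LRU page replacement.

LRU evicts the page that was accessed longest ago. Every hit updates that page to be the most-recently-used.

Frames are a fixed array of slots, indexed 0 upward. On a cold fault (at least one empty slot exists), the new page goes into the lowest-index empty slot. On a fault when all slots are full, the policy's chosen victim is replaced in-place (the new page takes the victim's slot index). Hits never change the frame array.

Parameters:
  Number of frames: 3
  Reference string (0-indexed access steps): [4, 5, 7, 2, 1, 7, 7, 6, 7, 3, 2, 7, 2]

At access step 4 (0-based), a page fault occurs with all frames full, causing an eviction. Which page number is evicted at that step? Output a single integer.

Step 0: ref 4 -> FAULT, frames=[4,-,-]
Step 1: ref 5 -> FAULT, frames=[4,5,-]
Step 2: ref 7 -> FAULT, frames=[4,5,7]
Step 3: ref 2 -> FAULT, evict 4, frames=[2,5,7]
Step 4: ref 1 -> FAULT, evict 5, frames=[2,1,7]
At step 4: evicted page 5

Answer: 5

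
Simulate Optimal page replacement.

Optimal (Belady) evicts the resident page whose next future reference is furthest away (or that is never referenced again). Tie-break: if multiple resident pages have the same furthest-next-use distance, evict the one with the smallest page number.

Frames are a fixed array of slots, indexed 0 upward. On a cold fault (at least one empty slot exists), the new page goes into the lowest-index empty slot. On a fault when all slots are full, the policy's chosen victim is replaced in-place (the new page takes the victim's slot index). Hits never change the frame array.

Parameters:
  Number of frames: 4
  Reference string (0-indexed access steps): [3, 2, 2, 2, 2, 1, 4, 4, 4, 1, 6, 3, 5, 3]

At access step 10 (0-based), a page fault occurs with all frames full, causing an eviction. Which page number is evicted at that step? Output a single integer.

Step 0: ref 3 -> FAULT, frames=[3,-,-,-]
Step 1: ref 2 -> FAULT, frames=[3,2,-,-]
Step 2: ref 2 -> HIT, frames=[3,2,-,-]
Step 3: ref 2 -> HIT, frames=[3,2,-,-]
Step 4: ref 2 -> HIT, frames=[3,2,-,-]
Step 5: ref 1 -> FAULT, frames=[3,2,1,-]
Step 6: ref 4 -> FAULT, frames=[3,2,1,4]
Step 7: ref 4 -> HIT, frames=[3,2,1,4]
Step 8: ref 4 -> HIT, frames=[3,2,1,4]
Step 9: ref 1 -> HIT, frames=[3,2,1,4]
Step 10: ref 6 -> FAULT, evict 1, frames=[3,2,6,4]
At step 10: evicted page 1

Answer: 1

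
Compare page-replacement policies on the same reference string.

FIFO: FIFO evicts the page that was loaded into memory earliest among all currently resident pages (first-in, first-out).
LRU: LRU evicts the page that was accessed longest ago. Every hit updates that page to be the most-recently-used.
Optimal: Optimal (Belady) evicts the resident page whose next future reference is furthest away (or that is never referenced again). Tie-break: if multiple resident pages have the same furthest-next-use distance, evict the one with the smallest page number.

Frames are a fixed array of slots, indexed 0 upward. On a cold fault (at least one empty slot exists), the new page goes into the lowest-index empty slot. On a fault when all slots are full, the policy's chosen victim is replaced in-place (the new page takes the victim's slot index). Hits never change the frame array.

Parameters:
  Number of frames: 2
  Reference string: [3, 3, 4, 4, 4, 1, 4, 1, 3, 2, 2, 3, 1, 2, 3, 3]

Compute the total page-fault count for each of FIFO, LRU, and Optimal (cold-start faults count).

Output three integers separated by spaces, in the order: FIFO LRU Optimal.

--- FIFO ---
  step 0: ref 3 -> FAULT, frames=[3,-] (faults so far: 1)
  step 1: ref 3 -> HIT, frames=[3,-] (faults so far: 1)
  step 2: ref 4 -> FAULT, frames=[3,4] (faults so far: 2)
  step 3: ref 4 -> HIT, frames=[3,4] (faults so far: 2)
  step 4: ref 4 -> HIT, frames=[3,4] (faults so far: 2)
  step 5: ref 1 -> FAULT, evict 3, frames=[1,4] (faults so far: 3)
  step 6: ref 4 -> HIT, frames=[1,4] (faults so far: 3)
  step 7: ref 1 -> HIT, frames=[1,4] (faults so far: 3)
  step 8: ref 3 -> FAULT, evict 4, frames=[1,3] (faults so far: 4)
  step 9: ref 2 -> FAULT, evict 1, frames=[2,3] (faults so far: 5)
  step 10: ref 2 -> HIT, frames=[2,3] (faults so far: 5)
  step 11: ref 3 -> HIT, frames=[2,3] (faults so far: 5)
  step 12: ref 1 -> FAULT, evict 3, frames=[2,1] (faults so far: 6)
  step 13: ref 2 -> HIT, frames=[2,1] (faults so far: 6)
  step 14: ref 3 -> FAULT, evict 2, frames=[3,1] (faults so far: 7)
  step 15: ref 3 -> HIT, frames=[3,1] (faults so far: 7)
  FIFO total faults: 7
--- LRU ---
  step 0: ref 3 -> FAULT, frames=[3,-] (faults so far: 1)
  step 1: ref 3 -> HIT, frames=[3,-] (faults so far: 1)
  step 2: ref 4 -> FAULT, frames=[3,4] (faults so far: 2)
  step 3: ref 4 -> HIT, frames=[3,4] (faults so far: 2)
  step 4: ref 4 -> HIT, frames=[3,4] (faults so far: 2)
  step 5: ref 1 -> FAULT, evict 3, frames=[1,4] (faults so far: 3)
  step 6: ref 4 -> HIT, frames=[1,4] (faults so far: 3)
  step 7: ref 1 -> HIT, frames=[1,4] (faults so far: 3)
  step 8: ref 3 -> FAULT, evict 4, frames=[1,3] (faults so far: 4)
  step 9: ref 2 -> FAULT, evict 1, frames=[2,3] (faults so far: 5)
  step 10: ref 2 -> HIT, frames=[2,3] (faults so far: 5)
  step 11: ref 3 -> HIT, frames=[2,3] (faults so far: 5)
  step 12: ref 1 -> FAULT, evict 2, frames=[1,3] (faults so far: 6)
  step 13: ref 2 -> FAULT, evict 3, frames=[1,2] (faults so far: 7)
  step 14: ref 3 -> FAULT, evict 1, frames=[3,2] (faults so far: 8)
  step 15: ref 3 -> HIT, frames=[3,2] (faults so far: 8)
  LRU total faults: 8
--- Optimal ---
  step 0: ref 3 -> FAULT, frames=[3,-] (faults so far: 1)
  step 1: ref 3 -> HIT, frames=[3,-] (faults so far: 1)
  step 2: ref 4 -> FAULT, frames=[3,4] (faults so far: 2)
  step 3: ref 4 -> HIT, frames=[3,4] (faults so far: 2)
  step 4: ref 4 -> HIT, frames=[3,4] (faults so far: 2)
  step 5: ref 1 -> FAULT, evict 3, frames=[1,4] (faults so far: 3)
  step 6: ref 4 -> HIT, frames=[1,4] (faults so far: 3)
  step 7: ref 1 -> HIT, frames=[1,4] (faults so far: 3)
  step 8: ref 3 -> FAULT, evict 4, frames=[1,3] (faults so far: 4)
  step 9: ref 2 -> FAULT, evict 1, frames=[2,3] (faults so far: 5)
  step 10: ref 2 -> HIT, frames=[2,3] (faults so far: 5)
  step 11: ref 3 -> HIT, frames=[2,3] (faults so far: 5)
  step 12: ref 1 -> FAULT, evict 3, frames=[2,1] (faults so far: 6)
  step 13: ref 2 -> HIT, frames=[2,1] (faults so far: 6)
  step 14: ref 3 -> FAULT, evict 1, frames=[2,3] (faults so far: 7)
  step 15: ref 3 -> HIT, frames=[2,3] (faults so far: 7)
  Optimal total faults: 7

Answer: 7 8 7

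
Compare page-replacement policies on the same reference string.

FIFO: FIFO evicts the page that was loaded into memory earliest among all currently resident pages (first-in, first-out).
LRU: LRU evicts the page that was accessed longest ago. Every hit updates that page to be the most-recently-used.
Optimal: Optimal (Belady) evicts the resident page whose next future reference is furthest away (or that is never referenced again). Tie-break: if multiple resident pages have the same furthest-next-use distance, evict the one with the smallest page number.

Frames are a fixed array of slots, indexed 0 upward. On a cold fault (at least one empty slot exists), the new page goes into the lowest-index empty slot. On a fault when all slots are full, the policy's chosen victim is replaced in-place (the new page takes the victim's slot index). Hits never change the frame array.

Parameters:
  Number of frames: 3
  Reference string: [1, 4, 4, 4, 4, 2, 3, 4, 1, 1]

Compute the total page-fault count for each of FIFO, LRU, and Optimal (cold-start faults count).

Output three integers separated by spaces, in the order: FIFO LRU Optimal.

--- FIFO ---
  step 0: ref 1 -> FAULT, frames=[1,-,-] (faults so far: 1)
  step 1: ref 4 -> FAULT, frames=[1,4,-] (faults so far: 2)
  step 2: ref 4 -> HIT, frames=[1,4,-] (faults so far: 2)
  step 3: ref 4 -> HIT, frames=[1,4,-] (faults so far: 2)
  step 4: ref 4 -> HIT, frames=[1,4,-] (faults so far: 2)
  step 5: ref 2 -> FAULT, frames=[1,4,2] (faults so far: 3)
  step 6: ref 3 -> FAULT, evict 1, frames=[3,4,2] (faults so far: 4)
  step 7: ref 4 -> HIT, frames=[3,4,2] (faults so far: 4)
  step 8: ref 1 -> FAULT, evict 4, frames=[3,1,2] (faults so far: 5)
  step 9: ref 1 -> HIT, frames=[3,1,2] (faults so far: 5)
  FIFO total faults: 5
--- LRU ---
  step 0: ref 1 -> FAULT, frames=[1,-,-] (faults so far: 1)
  step 1: ref 4 -> FAULT, frames=[1,4,-] (faults so far: 2)
  step 2: ref 4 -> HIT, frames=[1,4,-] (faults so far: 2)
  step 3: ref 4 -> HIT, frames=[1,4,-] (faults so far: 2)
  step 4: ref 4 -> HIT, frames=[1,4,-] (faults so far: 2)
  step 5: ref 2 -> FAULT, frames=[1,4,2] (faults so far: 3)
  step 6: ref 3 -> FAULT, evict 1, frames=[3,4,2] (faults so far: 4)
  step 7: ref 4 -> HIT, frames=[3,4,2] (faults so far: 4)
  step 8: ref 1 -> FAULT, evict 2, frames=[3,4,1] (faults so far: 5)
  step 9: ref 1 -> HIT, frames=[3,4,1] (faults so far: 5)
  LRU total faults: 5
--- Optimal ---
  step 0: ref 1 -> FAULT, frames=[1,-,-] (faults so far: 1)
  step 1: ref 4 -> FAULT, frames=[1,4,-] (faults so far: 2)
  step 2: ref 4 -> HIT, frames=[1,4,-] (faults so far: 2)
  step 3: ref 4 -> HIT, frames=[1,4,-] (faults so far: 2)
  step 4: ref 4 -> HIT, frames=[1,4,-] (faults so far: 2)
  step 5: ref 2 -> FAULT, frames=[1,4,2] (faults so far: 3)
  step 6: ref 3 -> FAULT, evict 2, frames=[1,4,3] (faults so far: 4)
  step 7: ref 4 -> HIT, frames=[1,4,3] (faults so far: 4)
  step 8: ref 1 -> HIT, frames=[1,4,3] (faults so far: 4)
  step 9: ref 1 -> HIT, frames=[1,4,3] (faults so far: 4)
  Optimal total faults: 4

Answer: 5 5 4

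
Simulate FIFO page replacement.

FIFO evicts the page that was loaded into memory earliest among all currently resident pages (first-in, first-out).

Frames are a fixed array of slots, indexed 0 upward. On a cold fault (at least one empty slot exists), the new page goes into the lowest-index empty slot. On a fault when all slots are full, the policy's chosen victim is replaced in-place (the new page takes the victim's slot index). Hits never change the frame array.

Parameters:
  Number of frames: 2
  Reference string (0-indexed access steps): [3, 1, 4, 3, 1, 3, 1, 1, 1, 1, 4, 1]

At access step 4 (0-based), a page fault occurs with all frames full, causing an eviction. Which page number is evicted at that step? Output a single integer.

Step 0: ref 3 -> FAULT, frames=[3,-]
Step 1: ref 1 -> FAULT, frames=[3,1]
Step 2: ref 4 -> FAULT, evict 3, frames=[4,1]
Step 3: ref 3 -> FAULT, evict 1, frames=[4,3]
Step 4: ref 1 -> FAULT, evict 4, frames=[1,3]
At step 4: evicted page 4

Answer: 4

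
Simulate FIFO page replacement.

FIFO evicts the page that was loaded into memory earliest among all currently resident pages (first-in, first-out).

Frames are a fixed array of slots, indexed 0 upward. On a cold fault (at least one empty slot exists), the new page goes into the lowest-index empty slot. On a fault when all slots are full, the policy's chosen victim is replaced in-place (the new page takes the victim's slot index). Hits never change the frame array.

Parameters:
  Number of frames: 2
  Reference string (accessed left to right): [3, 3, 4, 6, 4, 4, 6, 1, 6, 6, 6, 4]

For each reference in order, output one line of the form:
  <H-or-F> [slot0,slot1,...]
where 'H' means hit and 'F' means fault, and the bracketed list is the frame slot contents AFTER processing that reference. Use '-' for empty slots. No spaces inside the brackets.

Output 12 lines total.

F [3,-]
H [3,-]
F [3,4]
F [6,4]
H [6,4]
H [6,4]
H [6,4]
F [6,1]
H [6,1]
H [6,1]
H [6,1]
F [4,1]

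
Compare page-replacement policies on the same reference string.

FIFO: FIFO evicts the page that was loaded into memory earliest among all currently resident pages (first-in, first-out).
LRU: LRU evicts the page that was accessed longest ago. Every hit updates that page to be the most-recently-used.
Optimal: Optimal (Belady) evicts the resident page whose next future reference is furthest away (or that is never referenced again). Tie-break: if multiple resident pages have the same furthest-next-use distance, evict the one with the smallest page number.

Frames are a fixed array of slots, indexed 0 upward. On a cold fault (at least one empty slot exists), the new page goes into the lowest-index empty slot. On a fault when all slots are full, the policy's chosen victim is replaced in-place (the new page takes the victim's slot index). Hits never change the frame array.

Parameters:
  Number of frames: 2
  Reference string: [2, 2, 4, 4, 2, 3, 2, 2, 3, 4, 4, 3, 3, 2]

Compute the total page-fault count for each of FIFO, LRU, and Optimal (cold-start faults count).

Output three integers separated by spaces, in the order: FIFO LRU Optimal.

--- FIFO ---
  step 0: ref 2 -> FAULT, frames=[2,-] (faults so far: 1)
  step 1: ref 2 -> HIT, frames=[2,-] (faults so far: 1)
  step 2: ref 4 -> FAULT, frames=[2,4] (faults so far: 2)
  step 3: ref 4 -> HIT, frames=[2,4] (faults so far: 2)
  step 4: ref 2 -> HIT, frames=[2,4] (faults so far: 2)
  step 5: ref 3 -> FAULT, evict 2, frames=[3,4] (faults so far: 3)
  step 6: ref 2 -> FAULT, evict 4, frames=[3,2] (faults so far: 4)
  step 7: ref 2 -> HIT, frames=[3,2] (faults so far: 4)
  step 8: ref 3 -> HIT, frames=[3,2] (faults so far: 4)
  step 9: ref 4 -> FAULT, evict 3, frames=[4,2] (faults so far: 5)
  step 10: ref 4 -> HIT, frames=[4,2] (faults so far: 5)
  step 11: ref 3 -> FAULT, evict 2, frames=[4,3] (faults so far: 6)
  step 12: ref 3 -> HIT, frames=[4,3] (faults so far: 6)
  step 13: ref 2 -> FAULT, evict 4, frames=[2,3] (faults so far: 7)
  FIFO total faults: 7
--- LRU ---
  step 0: ref 2 -> FAULT, frames=[2,-] (faults so far: 1)
  step 1: ref 2 -> HIT, frames=[2,-] (faults so far: 1)
  step 2: ref 4 -> FAULT, frames=[2,4] (faults so far: 2)
  step 3: ref 4 -> HIT, frames=[2,4] (faults so far: 2)
  step 4: ref 2 -> HIT, frames=[2,4] (faults so far: 2)
  step 5: ref 3 -> FAULT, evict 4, frames=[2,3] (faults so far: 3)
  step 6: ref 2 -> HIT, frames=[2,3] (faults so far: 3)
  step 7: ref 2 -> HIT, frames=[2,3] (faults so far: 3)
  step 8: ref 3 -> HIT, frames=[2,3] (faults so far: 3)
  step 9: ref 4 -> FAULT, evict 2, frames=[4,3] (faults so far: 4)
  step 10: ref 4 -> HIT, frames=[4,3] (faults so far: 4)
  step 11: ref 3 -> HIT, frames=[4,3] (faults so far: 4)
  step 12: ref 3 -> HIT, frames=[4,3] (faults so far: 4)
  step 13: ref 2 -> FAULT, evict 4, frames=[2,3] (faults so far: 5)
  LRU total faults: 5
--- Optimal ---
  step 0: ref 2 -> FAULT, frames=[2,-] (faults so far: 1)
  step 1: ref 2 -> HIT, frames=[2,-] (faults so far: 1)
  step 2: ref 4 -> FAULT, frames=[2,4] (faults so far: 2)
  step 3: ref 4 -> HIT, frames=[2,4] (faults so far: 2)
  step 4: ref 2 -> HIT, frames=[2,4] (faults so far: 2)
  step 5: ref 3 -> FAULT, evict 4, frames=[2,3] (faults so far: 3)
  step 6: ref 2 -> HIT, frames=[2,3] (faults so far: 3)
  step 7: ref 2 -> HIT, frames=[2,3] (faults so far: 3)
  step 8: ref 3 -> HIT, frames=[2,3] (faults so far: 3)
  step 9: ref 4 -> FAULT, evict 2, frames=[4,3] (faults so far: 4)
  step 10: ref 4 -> HIT, frames=[4,3] (faults so far: 4)
  step 11: ref 3 -> HIT, frames=[4,3] (faults so far: 4)
  step 12: ref 3 -> HIT, frames=[4,3] (faults so far: 4)
  step 13: ref 2 -> FAULT, evict 3, frames=[4,2] (faults so far: 5)
  Optimal total faults: 5

Answer: 7 5 5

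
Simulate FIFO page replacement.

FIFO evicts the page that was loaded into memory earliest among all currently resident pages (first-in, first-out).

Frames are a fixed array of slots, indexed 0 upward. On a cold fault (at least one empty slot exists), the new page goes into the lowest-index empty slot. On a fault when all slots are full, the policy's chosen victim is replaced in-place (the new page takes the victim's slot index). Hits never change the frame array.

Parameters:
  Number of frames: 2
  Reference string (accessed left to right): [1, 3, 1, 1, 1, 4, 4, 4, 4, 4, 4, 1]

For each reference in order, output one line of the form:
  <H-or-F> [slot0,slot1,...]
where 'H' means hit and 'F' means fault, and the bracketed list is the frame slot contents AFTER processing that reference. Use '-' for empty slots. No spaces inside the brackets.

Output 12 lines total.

F [1,-]
F [1,3]
H [1,3]
H [1,3]
H [1,3]
F [4,3]
H [4,3]
H [4,3]
H [4,3]
H [4,3]
H [4,3]
F [4,1]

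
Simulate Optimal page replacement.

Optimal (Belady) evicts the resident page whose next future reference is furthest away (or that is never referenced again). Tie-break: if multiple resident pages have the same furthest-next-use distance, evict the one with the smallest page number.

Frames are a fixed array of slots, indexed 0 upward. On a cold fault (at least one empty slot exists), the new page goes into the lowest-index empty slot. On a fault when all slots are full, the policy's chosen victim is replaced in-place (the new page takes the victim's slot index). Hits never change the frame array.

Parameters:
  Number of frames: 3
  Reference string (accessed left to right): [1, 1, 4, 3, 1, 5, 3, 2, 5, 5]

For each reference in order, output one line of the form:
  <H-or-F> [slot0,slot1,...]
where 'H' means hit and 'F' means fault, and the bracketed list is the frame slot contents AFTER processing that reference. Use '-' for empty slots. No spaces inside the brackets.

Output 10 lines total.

F [1,-,-]
H [1,-,-]
F [1,4,-]
F [1,4,3]
H [1,4,3]
F [5,4,3]
H [5,4,3]
F [5,4,2]
H [5,4,2]
H [5,4,2]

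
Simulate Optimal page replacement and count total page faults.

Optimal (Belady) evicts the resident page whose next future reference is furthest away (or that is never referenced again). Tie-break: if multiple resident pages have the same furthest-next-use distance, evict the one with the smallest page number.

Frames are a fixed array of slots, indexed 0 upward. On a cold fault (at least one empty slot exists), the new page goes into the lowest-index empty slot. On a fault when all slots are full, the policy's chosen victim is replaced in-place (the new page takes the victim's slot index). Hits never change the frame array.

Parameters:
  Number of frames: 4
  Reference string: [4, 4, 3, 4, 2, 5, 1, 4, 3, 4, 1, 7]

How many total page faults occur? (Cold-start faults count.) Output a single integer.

Step 0: ref 4 → FAULT, frames=[4,-,-,-]
Step 1: ref 4 → HIT, frames=[4,-,-,-]
Step 2: ref 3 → FAULT, frames=[4,3,-,-]
Step 3: ref 4 → HIT, frames=[4,3,-,-]
Step 4: ref 2 → FAULT, frames=[4,3,2,-]
Step 5: ref 5 → FAULT, frames=[4,3,2,5]
Step 6: ref 1 → FAULT (evict 2), frames=[4,3,1,5]
Step 7: ref 4 → HIT, frames=[4,3,1,5]
Step 8: ref 3 → HIT, frames=[4,3,1,5]
Step 9: ref 4 → HIT, frames=[4,3,1,5]
Step 10: ref 1 → HIT, frames=[4,3,1,5]
Step 11: ref 7 → FAULT (evict 1), frames=[4,3,7,5]
Total faults: 6

Answer: 6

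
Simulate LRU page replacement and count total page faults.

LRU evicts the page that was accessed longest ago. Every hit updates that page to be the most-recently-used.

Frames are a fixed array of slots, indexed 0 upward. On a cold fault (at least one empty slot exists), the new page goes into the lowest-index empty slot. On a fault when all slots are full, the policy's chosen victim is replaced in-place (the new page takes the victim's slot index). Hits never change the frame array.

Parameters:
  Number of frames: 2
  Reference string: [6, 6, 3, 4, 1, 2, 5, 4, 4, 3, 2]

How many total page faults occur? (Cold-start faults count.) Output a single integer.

Step 0: ref 6 → FAULT, frames=[6,-]
Step 1: ref 6 → HIT, frames=[6,-]
Step 2: ref 3 → FAULT, frames=[6,3]
Step 3: ref 4 → FAULT (evict 6), frames=[4,3]
Step 4: ref 1 → FAULT (evict 3), frames=[4,1]
Step 5: ref 2 → FAULT (evict 4), frames=[2,1]
Step 6: ref 5 → FAULT (evict 1), frames=[2,5]
Step 7: ref 4 → FAULT (evict 2), frames=[4,5]
Step 8: ref 4 → HIT, frames=[4,5]
Step 9: ref 3 → FAULT (evict 5), frames=[4,3]
Step 10: ref 2 → FAULT (evict 4), frames=[2,3]
Total faults: 9

Answer: 9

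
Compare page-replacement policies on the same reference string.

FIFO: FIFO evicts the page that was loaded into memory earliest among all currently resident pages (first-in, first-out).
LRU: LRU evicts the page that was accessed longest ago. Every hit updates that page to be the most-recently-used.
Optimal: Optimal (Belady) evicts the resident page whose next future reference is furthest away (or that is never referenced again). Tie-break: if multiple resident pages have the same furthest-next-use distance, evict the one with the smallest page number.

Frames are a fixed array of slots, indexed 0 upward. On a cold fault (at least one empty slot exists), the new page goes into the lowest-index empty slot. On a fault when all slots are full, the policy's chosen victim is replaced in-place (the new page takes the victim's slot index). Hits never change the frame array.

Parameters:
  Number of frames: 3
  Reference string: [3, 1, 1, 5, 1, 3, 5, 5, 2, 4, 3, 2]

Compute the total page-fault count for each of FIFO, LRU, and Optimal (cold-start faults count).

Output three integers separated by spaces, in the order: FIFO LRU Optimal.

Answer: 6 6 5

Derivation:
--- FIFO ---
  step 0: ref 3 -> FAULT, frames=[3,-,-] (faults so far: 1)
  step 1: ref 1 -> FAULT, frames=[3,1,-] (faults so far: 2)
  step 2: ref 1 -> HIT, frames=[3,1,-] (faults so far: 2)
  step 3: ref 5 -> FAULT, frames=[3,1,5] (faults so far: 3)
  step 4: ref 1 -> HIT, frames=[3,1,5] (faults so far: 3)
  step 5: ref 3 -> HIT, frames=[3,1,5] (faults so far: 3)
  step 6: ref 5 -> HIT, frames=[3,1,5] (faults so far: 3)
  step 7: ref 5 -> HIT, frames=[3,1,5] (faults so far: 3)
  step 8: ref 2 -> FAULT, evict 3, frames=[2,1,5] (faults so far: 4)
  step 9: ref 4 -> FAULT, evict 1, frames=[2,4,5] (faults so far: 5)
  step 10: ref 3 -> FAULT, evict 5, frames=[2,4,3] (faults so far: 6)
  step 11: ref 2 -> HIT, frames=[2,4,3] (faults so far: 6)
  FIFO total faults: 6
--- LRU ---
  step 0: ref 3 -> FAULT, frames=[3,-,-] (faults so far: 1)
  step 1: ref 1 -> FAULT, frames=[3,1,-] (faults so far: 2)
  step 2: ref 1 -> HIT, frames=[3,1,-] (faults so far: 2)
  step 3: ref 5 -> FAULT, frames=[3,1,5] (faults so far: 3)
  step 4: ref 1 -> HIT, frames=[3,1,5] (faults so far: 3)
  step 5: ref 3 -> HIT, frames=[3,1,5] (faults so far: 3)
  step 6: ref 5 -> HIT, frames=[3,1,5] (faults so far: 3)
  step 7: ref 5 -> HIT, frames=[3,1,5] (faults so far: 3)
  step 8: ref 2 -> FAULT, evict 1, frames=[3,2,5] (faults so far: 4)
  step 9: ref 4 -> FAULT, evict 3, frames=[4,2,5] (faults so far: 5)
  step 10: ref 3 -> FAULT, evict 5, frames=[4,2,3] (faults so far: 6)
  step 11: ref 2 -> HIT, frames=[4,2,3] (faults so far: 6)
  LRU total faults: 6
--- Optimal ---
  step 0: ref 3 -> FAULT, frames=[3,-,-] (faults so far: 1)
  step 1: ref 1 -> FAULT, frames=[3,1,-] (faults so far: 2)
  step 2: ref 1 -> HIT, frames=[3,1,-] (faults so far: 2)
  step 3: ref 5 -> FAULT, frames=[3,1,5] (faults so far: 3)
  step 4: ref 1 -> HIT, frames=[3,1,5] (faults so far: 3)
  step 5: ref 3 -> HIT, frames=[3,1,5] (faults so far: 3)
  step 6: ref 5 -> HIT, frames=[3,1,5] (faults so far: 3)
  step 7: ref 5 -> HIT, frames=[3,1,5] (faults so far: 3)
  step 8: ref 2 -> FAULT, evict 1, frames=[3,2,5] (faults so far: 4)
  step 9: ref 4 -> FAULT, evict 5, frames=[3,2,4] (faults so far: 5)
  step 10: ref 3 -> HIT, frames=[3,2,4] (faults so far: 5)
  step 11: ref 2 -> HIT, frames=[3,2,4] (faults so far: 5)
  Optimal total faults: 5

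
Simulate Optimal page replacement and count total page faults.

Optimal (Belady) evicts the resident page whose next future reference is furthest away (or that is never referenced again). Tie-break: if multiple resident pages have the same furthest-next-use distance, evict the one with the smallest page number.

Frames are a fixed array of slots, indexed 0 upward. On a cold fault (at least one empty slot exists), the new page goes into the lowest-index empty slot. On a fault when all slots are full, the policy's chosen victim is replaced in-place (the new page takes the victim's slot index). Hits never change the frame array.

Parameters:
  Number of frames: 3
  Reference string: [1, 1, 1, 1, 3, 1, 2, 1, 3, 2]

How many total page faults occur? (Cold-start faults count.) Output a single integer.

Step 0: ref 1 → FAULT, frames=[1,-,-]
Step 1: ref 1 → HIT, frames=[1,-,-]
Step 2: ref 1 → HIT, frames=[1,-,-]
Step 3: ref 1 → HIT, frames=[1,-,-]
Step 4: ref 3 → FAULT, frames=[1,3,-]
Step 5: ref 1 → HIT, frames=[1,3,-]
Step 6: ref 2 → FAULT, frames=[1,3,2]
Step 7: ref 1 → HIT, frames=[1,3,2]
Step 8: ref 3 → HIT, frames=[1,3,2]
Step 9: ref 2 → HIT, frames=[1,3,2]
Total faults: 3

Answer: 3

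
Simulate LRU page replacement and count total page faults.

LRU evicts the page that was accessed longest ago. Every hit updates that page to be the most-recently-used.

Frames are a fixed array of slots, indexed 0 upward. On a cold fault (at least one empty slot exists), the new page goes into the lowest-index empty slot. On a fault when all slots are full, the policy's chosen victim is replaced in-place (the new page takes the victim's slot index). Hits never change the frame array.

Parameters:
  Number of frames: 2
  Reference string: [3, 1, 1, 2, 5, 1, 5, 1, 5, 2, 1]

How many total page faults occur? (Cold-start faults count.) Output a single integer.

Step 0: ref 3 → FAULT, frames=[3,-]
Step 1: ref 1 → FAULT, frames=[3,1]
Step 2: ref 1 → HIT, frames=[3,1]
Step 3: ref 2 → FAULT (evict 3), frames=[2,1]
Step 4: ref 5 → FAULT (evict 1), frames=[2,5]
Step 5: ref 1 → FAULT (evict 2), frames=[1,5]
Step 6: ref 5 → HIT, frames=[1,5]
Step 7: ref 1 → HIT, frames=[1,5]
Step 8: ref 5 → HIT, frames=[1,5]
Step 9: ref 2 → FAULT (evict 1), frames=[2,5]
Step 10: ref 1 → FAULT (evict 5), frames=[2,1]
Total faults: 7

Answer: 7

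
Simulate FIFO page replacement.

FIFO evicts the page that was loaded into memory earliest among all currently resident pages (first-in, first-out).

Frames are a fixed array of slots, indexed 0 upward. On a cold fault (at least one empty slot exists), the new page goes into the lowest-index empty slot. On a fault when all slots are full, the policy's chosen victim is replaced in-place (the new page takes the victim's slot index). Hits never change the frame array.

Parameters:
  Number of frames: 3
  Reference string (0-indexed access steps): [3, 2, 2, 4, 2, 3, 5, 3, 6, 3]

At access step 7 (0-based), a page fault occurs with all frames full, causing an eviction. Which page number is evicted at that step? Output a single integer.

Answer: 2

Derivation:
Step 0: ref 3 -> FAULT, frames=[3,-,-]
Step 1: ref 2 -> FAULT, frames=[3,2,-]
Step 2: ref 2 -> HIT, frames=[3,2,-]
Step 3: ref 4 -> FAULT, frames=[3,2,4]
Step 4: ref 2 -> HIT, frames=[3,2,4]
Step 5: ref 3 -> HIT, frames=[3,2,4]
Step 6: ref 5 -> FAULT, evict 3, frames=[5,2,4]
Step 7: ref 3 -> FAULT, evict 2, frames=[5,3,4]
At step 7: evicted page 2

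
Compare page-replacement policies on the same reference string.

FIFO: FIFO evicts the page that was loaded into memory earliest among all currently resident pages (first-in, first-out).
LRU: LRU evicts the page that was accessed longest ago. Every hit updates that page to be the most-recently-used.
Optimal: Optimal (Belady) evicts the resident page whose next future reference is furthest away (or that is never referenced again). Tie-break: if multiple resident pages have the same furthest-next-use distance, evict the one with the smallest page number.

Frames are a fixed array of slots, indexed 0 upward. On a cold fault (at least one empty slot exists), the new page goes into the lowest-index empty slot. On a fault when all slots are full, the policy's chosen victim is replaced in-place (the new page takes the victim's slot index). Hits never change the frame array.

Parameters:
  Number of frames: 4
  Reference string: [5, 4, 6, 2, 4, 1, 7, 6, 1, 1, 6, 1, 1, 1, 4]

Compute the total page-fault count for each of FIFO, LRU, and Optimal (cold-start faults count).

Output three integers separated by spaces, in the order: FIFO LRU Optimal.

Answer: 7 7 6

Derivation:
--- FIFO ---
  step 0: ref 5 -> FAULT, frames=[5,-,-,-] (faults so far: 1)
  step 1: ref 4 -> FAULT, frames=[5,4,-,-] (faults so far: 2)
  step 2: ref 6 -> FAULT, frames=[5,4,6,-] (faults so far: 3)
  step 3: ref 2 -> FAULT, frames=[5,4,6,2] (faults so far: 4)
  step 4: ref 4 -> HIT, frames=[5,4,6,2] (faults so far: 4)
  step 5: ref 1 -> FAULT, evict 5, frames=[1,4,6,2] (faults so far: 5)
  step 6: ref 7 -> FAULT, evict 4, frames=[1,7,6,2] (faults so far: 6)
  step 7: ref 6 -> HIT, frames=[1,7,6,2] (faults so far: 6)
  step 8: ref 1 -> HIT, frames=[1,7,6,2] (faults so far: 6)
  step 9: ref 1 -> HIT, frames=[1,7,6,2] (faults so far: 6)
  step 10: ref 6 -> HIT, frames=[1,7,6,2] (faults so far: 6)
  step 11: ref 1 -> HIT, frames=[1,7,6,2] (faults so far: 6)
  step 12: ref 1 -> HIT, frames=[1,7,6,2] (faults so far: 6)
  step 13: ref 1 -> HIT, frames=[1,7,6,2] (faults so far: 6)
  step 14: ref 4 -> FAULT, evict 6, frames=[1,7,4,2] (faults so far: 7)
  FIFO total faults: 7
--- LRU ---
  step 0: ref 5 -> FAULT, frames=[5,-,-,-] (faults so far: 1)
  step 1: ref 4 -> FAULT, frames=[5,4,-,-] (faults so far: 2)
  step 2: ref 6 -> FAULT, frames=[5,4,6,-] (faults so far: 3)
  step 3: ref 2 -> FAULT, frames=[5,4,6,2] (faults so far: 4)
  step 4: ref 4 -> HIT, frames=[5,4,6,2] (faults so far: 4)
  step 5: ref 1 -> FAULT, evict 5, frames=[1,4,6,2] (faults so far: 5)
  step 6: ref 7 -> FAULT, evict 6, frames=[1,4,7,2] (faults so far: 6)
  step 7: ref 6 -> FAULT, evict 2, frames=[1,4,7,6] (faults so far: 7)
  step 8: ref 1 -> HIT, frames=[1,4,7,6] (faults so far: 7)
  step 9: ref 1 -> HIT, frames=[1,4,7,6] (faults so far: 7)
  step 10: ref 6 -> HIT, frames=[1,4,7,6] (faults so far: 7)
  step 11: ref 1 -> HIT, frames=[1,4,7,6] (faults so far: 7)
  step 12: ref 1 -> HIT, frames=[1,4,7,6] (faults so far: 7)
  step 13: ref 1 -> HIT, frames=[1,4,7,6] (faults so far: 7)
  step 14: ref 4 -> HIT, frames=[1,4,7,6] (faults so far: 7)
  LRU total faults: 7
--- Optimal ---
  step 0: ref 5 -> FAULT, frames=[5,-,-,-] (faults so far: 1)
  step 1: ref 4 -> FAULT, frames=[5,4,-,-] (faults so far: 2)
  step 2: ref 6 -> FAULT, frames=[5,4,6,-] (faults so far: 3)
  step 3: ref 2 -> FAULT, frames=[5,4,6,2] (faults so far: 4)
  step 4: ref 4 -> HIT, frames=[5,4,6,2] (faults so far: 4)
  step 5: ref 1 -> FAULT, evict 2, frames=[5,4,6,1] (faults so far: 5)
  step 6: ref 7 -> FAULT, evict 5, frames=[7,4,6,1] (faults so far: 6)
  step 7: ref 6 -> HIT, frames=[7,4,6,1] (faults so far: 6)
  step 8: ref 1 -> HIT, frames=[7,4,6,1] (faults so far: 6)
  step 9: ref 1 -> HIT, frames=[7,4,6,1] (faults so far: 6)
  step 10: ref 6 -> HIT, frames=[7,4,6,1] (faults so far: 6)
  step 11: ref 1 -> HIT, frames=[7,4,6,1] (faults so far: 6)
  step 12: ref 1 -> HIT, frames=[7,4,6,1] (faults so far: 6)
  step 13: ref 1 -> HIT, frames=[7,4,6,1] (faults so far: 6)
  step 14: ref 4 -> HIT, frames=[7,4,6,1] (faults so far: 6)
  Optimal total faults: 6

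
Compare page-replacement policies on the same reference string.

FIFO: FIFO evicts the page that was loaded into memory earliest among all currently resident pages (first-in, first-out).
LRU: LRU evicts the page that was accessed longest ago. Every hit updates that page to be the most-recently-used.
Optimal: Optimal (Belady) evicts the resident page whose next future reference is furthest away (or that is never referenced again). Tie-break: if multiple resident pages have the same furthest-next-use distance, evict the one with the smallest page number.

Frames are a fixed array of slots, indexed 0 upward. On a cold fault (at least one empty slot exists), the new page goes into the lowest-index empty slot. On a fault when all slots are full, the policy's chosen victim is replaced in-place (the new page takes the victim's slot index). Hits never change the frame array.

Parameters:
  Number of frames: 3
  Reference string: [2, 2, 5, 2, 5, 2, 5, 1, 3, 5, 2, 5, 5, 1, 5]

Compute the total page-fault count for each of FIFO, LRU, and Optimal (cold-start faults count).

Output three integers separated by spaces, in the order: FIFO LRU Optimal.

--- FIFO ---
  step 0: ref 2 -> FAULT, frames=[2,-,-] (faults so far: 1)
  step 1: ref 2 -> HIT, frames=[2,-,-] (faults so far: 1)
  step 2: ref 5 -> FAULT, frames=[2,5,-] (faults so far: 2)
  step 3: ref 2 -> HIT, frames=[2,5,-] (faults so far: 2)
  step 4: ref 5 -> HIT, frames=[2,5,-] (faults so far: 2)
  step 5: ref 2 -> HIT, frames=[2,5,-] (faults so far: 2)
  step 6: ref 5 -> HIT, frames=[2,5,-] (faults so far: 2)
  step 7: ref 1 -> FAULT, frames=[2,5,1] (faults so far: 3)
  step 8: ref 3 -> FAULT, evict 2, frames=[3,5,1] (faults so far: 4)
  step 9: ref 5 -> HIT, frames=[3,5,1] (faults so far: 4)
  step 10: ref 2 -> FAULT, evict 5, frames=[3,2,1] (faults so far: 5)
  step 11: ref 5 -> FAULT, evict 1, frames=[3,2,5] (faults so far: 6)
  step 12: ref 5 -> HIT, frames=[3,2,5] (faults so far: 6)
  step 13: ref 1 -> FAULT, evict 3, frames=[1,2,5] (faults so far: 7)
  step 14: ref 5 -> HIT, frames=[1,2,5] (faults so far: 7)
  FIFO total faults: 7
--- LRU ---
  step 0: ref 2 -> FAULT, frames=[2,-,-] (faults so far: 1)
  step 1: ref 2 -> HIT, frames=[2,-,-] (faults so far: 1)
  step 2: ref 5 -> FAULT, frames=[2,5,-] (faults so far: 2)
  step 3: ref 2 -> HIT, frames=[2,5,-] (faults so far: 2)
  step 4: ref 5 -> HIT, frames=[2,5,-] (faults so far: 2)
  step 5: ref 2 -> HIT, frames=[2,5,-] (faults so far: 2)
  step 6: ref 5 -> HIT, frames=[2,5,-] (faults so far: 2)
  step 7: ref 1 -> FAULT, frames=[2,5,1] (faults so far: 3)
  step 8: ref 3 -> FAULT, evict 2, frames=[3,5,1] (faults so far: 4)
  step 9: ref 5 -> HIT, frames=[3,5,1] (faults so far: 4)
  step 10: ref 2 -> FAULT, evict 1, frames=[3,5,2] (faults so far: 5)
  step 11: ref 5 -> HIT, frames=[3,5,2] (faults so far: 5)
  step 12: ref 5 -> HIT, frames=[3,5,2] (faults so far: 5)
  step 13: ref 1 -> FAULT, evict 3, frames=[1,5,2] (faults so far: 6)
  step 14: ref 5 -> HIT, frames=[1,5,2] (faults so far: 6)
  LRU total faults: 6
--- Optimal ---
  step 0: ref 2 -> FAULT, frames=[2,-,-] (faults so far: 1)
  step 1: ref 2 -> HIT, frames=[2,-,-] (faults so far: 1)
  step 2: ref 5 -> FAULT, frames=[2,5,-] (faults so far: 2)
  step 3: ref 2 -> HIT, frames=[2,5,-] (faults so far: 2)
  step 4: ref 5 -> HIT, frames=[2,5,-] (faults so far: 2)
  step 5: ref 2 -> HIT, frames=[2,5,-] (faults so far: 2)
  step 6: ref 5 -> HIT, frames=[2,5,-] (faults so far: 2)
  step 7: ref 1 -> FAULT, frames=[2,5,1] (faults so far: 3)
  step 8: ref 3 -> FAULT, evict 1, frames=[2,5,3] (faults so far: 4)
  step 9: ref 5 -> HIT, frames=[2,5,3] (faults so far: 4)
  step 10: ref 2 -> HIT, frames=[2,5,3] (faults so far: 4)
  step 11: ref 5 -> HIT, frames=[2,5,3] (faults so far: 4)
  step 12: ref 5 -> HIT, frames=[2,5,3] (faults so far: 4)
  step 13: ref 1 -> FAULT, evict 2, frames=[1,5,3] (faults so far: 5)
  step 14: ref 5 -> HIT, frames=[1,5,3] (faults so far: 5)
  Optimal total faults: 5

Answer: 7 6 5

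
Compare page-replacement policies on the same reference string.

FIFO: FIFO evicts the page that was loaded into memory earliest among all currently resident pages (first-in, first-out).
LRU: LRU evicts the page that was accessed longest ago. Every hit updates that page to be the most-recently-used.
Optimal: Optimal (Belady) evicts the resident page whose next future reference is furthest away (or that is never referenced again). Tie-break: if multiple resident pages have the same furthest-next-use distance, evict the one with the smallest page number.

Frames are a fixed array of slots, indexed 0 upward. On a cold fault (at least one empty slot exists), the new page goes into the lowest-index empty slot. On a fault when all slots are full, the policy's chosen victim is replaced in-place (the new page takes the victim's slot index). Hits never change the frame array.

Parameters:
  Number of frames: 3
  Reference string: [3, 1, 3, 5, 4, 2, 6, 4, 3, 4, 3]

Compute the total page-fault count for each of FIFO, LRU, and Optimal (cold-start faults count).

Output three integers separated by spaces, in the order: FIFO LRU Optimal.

--- FIFO ---
  step 0: ref 3 -> FAULT, frames=[3,-,-] (faults so far: 1)
  step 1: ref 1 -> FAULT, frames=[3,1,-] (faults so far: 2)
  step 2: ref 3 -> HIT, frames=[3,1,-] (faults so far: 2)
  step 3: ref 5 -> FAULT, frames=[3,1,5] (faults so far: 3)
  step 4: ref 4 -> FAULT, evict 3, frames=[4,1,5] (faults so far: 4)
  step 5: ref 2 -> FAULT, evict 1, frames=[4,2,5] (faults so far: 5)
  step 6: ref 6 -> FAULT, evict 5, frames=[4,2,6] (faults so far: 6)
  step 7: ref 4 -> HIT, frames=[4,2,6] (faults so far: 6)
  step 8: ref 3 -> FAULT, evict 4, frames=[3,2,6] (faults so far: 7)
  step 9: ref 4 -> FAULT, evict 2, frames=[3,4,6] (faults so far: 8)
  step 10: ref 3 -> HIT, frames=[3,4,6] (faults so far: 8)
  FIFO total faults: 8
--- LRU ---
  step 0: ref 3 -> FAULT, frames=[3,-,-] (faults so far: 1)
  step 1: ref 1 -> FAULT, frames=[3,1,-] (faults so far: 2)
  step 2: ref 3 -> HIT, frames=[3,1,-] (faults so far: 2)
  step 3: ref 5 -> FAULT, frames=[3,1,5] (faults so far: 3)
  step 4: ref 4 -> FAULT, evict 1, frames=[3,4,5] (faults so far: 4)
  step 5: ref 2 -> FAULT, evict 3, frames=[2,4,5] (faults so far: 5)
  step 6: ref 6 -> FAULT, evict 5, frames=[2,4,6] (faults so far: 6)
  step 7: ref 4 -> HIT, frames=[2,4,6] (faults so far: 6)
  step 8: ref 3 -> FAULT, evict 2, frames=[3,4,6] (faults so far: 7)
  step 9: ref 4 -> HIT, frames=[3,4,6] (faults so far: 7)
  step 10: ref 3 -> HIT, frames=[3,4,6] (faults so far: 7)
  LRU total faults: 7
--- Optimal ---
  step 0: ref 3 -> FAULT, frames=[3,-,-] (faults so far: 1)
  step 1: ref 1 -> FAULT, frames=[3,1,-] (faults so far: 2)
  step 2: ref 3 -> HIT, frames=[3,1,-] (faults so far: 2)
  step 3: ref 5 -> FAULT, frames=[3,1,5] (faults so far: 3)
  step 4: ref 4 -> FAULT, evict 1, frames=[3,4,5] (faults so far: 4)
  step 5: ref 2 -> FAULT, evict 5, frames=[3,4,2] (faults so far: 5)
  step 6: ref 6 -> FAULT, evict 2, frames=[3,4,6] (faults so far: 6)
  step 7: ref 4 -> HIT, frames=[3,4,6] (faults so far: 6)
  step 8: ref 3 -> HIT, frames=[3,4,6] (faults so far: 6)
  step 9: ref 4 -> HIT, frames=[3,4,6] (faults so far: 6)
  step 10: ref 3 -> HIT, frames=[3,4,6] (faults so far: 6)
  Optimal total faults: 6

Answer: 8 7 6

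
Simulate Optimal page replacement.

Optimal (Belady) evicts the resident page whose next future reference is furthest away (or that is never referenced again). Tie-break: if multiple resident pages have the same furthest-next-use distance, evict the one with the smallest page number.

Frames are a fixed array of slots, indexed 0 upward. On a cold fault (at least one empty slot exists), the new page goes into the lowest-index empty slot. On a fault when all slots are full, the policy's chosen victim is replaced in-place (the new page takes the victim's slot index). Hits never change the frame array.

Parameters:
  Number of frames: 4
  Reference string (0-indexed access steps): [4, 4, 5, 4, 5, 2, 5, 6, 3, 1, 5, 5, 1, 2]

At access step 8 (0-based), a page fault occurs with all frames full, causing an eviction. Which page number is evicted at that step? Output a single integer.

Step 0: ref 4 -> FAULT, frames=[4,-,-,-]
Step 1: ref 4 -> HIT, frames=[4,-,-,-]
Step 2: ref 5 -> FAULT, frames=[4,5,-,-]
Step 3: ref 4 -> HIT, frames=[4,5,-,-]
Step 4: ref 5 -> HIT, frames=[4,5,-,-]
Step 5: ref 2 -> FAULT, frames=[4,5,2,-]
Step 6: ref 5 -> HIT, frames=[4,5,2,-]
Step 7: ref 6 -> FAULT, frames=[4,5,2,6]
Step 8: ref 3 -> FAULT, evict 4, frames=[3,5,2,6]
At step 8: evicted page 4

Answer: 4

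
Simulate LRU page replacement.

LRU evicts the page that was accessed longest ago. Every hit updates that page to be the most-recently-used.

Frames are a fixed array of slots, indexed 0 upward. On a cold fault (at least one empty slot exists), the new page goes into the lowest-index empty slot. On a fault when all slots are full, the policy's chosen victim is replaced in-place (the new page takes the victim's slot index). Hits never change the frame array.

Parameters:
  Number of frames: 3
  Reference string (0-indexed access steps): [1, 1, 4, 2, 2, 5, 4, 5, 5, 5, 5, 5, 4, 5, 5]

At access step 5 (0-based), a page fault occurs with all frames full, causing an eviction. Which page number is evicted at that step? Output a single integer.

Answer: 1

Derivation:
Step 0: ref 1 -> FAULT, frames=[1,-,-]
Step 1: ref 1 -> HIT, frames=[1,-,-]
Step 2: ref 4 -> FAULT, frames=[1,4,-]
Step 3: ref 2 -> FAULT, frames=[1,4,2]
Step 4: ref 2 -> HIT, frames=[1,4,2]
Step 5: ref 5 -> FAULT, evict 1, frames=[5,4,2]
At step 5: evicted page 1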